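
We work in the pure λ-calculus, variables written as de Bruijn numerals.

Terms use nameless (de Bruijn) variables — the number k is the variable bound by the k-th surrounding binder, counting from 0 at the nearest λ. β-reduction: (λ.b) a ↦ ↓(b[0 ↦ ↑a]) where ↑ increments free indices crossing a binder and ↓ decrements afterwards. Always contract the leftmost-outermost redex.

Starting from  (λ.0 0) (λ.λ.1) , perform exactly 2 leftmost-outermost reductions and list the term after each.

  start: (λ.0 0) (λ.λ.1)
  step 1: (λ.λ.1) (λ.λ.1)
  step 2: λ.λ.λ.1

Answer: after 2 steps: λ.λ.λ.1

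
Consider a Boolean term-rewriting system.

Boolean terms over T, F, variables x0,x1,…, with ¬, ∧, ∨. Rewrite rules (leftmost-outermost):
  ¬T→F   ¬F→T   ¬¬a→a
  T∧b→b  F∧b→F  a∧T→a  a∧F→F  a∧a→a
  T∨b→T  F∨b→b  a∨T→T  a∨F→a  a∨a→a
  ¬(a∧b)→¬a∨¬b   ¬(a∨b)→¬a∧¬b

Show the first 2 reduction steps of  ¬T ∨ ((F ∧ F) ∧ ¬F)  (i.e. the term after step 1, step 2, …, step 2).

  start: ¬T ∨ ((F ∧ F) ∧ ¬F)
  step 1: F ∨ ((F ∧ F) ∧ ¬F)
  step 2: (F ∧ F) ∧ ¬F

Answer: after 2 steps: (F ∧ F) ∧ ¬F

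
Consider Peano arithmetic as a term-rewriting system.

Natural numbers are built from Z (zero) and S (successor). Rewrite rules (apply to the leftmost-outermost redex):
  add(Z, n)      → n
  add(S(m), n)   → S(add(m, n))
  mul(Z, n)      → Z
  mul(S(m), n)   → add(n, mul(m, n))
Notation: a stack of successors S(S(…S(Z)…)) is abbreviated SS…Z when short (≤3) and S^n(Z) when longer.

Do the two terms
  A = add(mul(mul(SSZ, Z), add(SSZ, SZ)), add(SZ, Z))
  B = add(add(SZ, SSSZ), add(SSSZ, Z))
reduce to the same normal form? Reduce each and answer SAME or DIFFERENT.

Answer: DIFFERENT — A ⇓ SZ, B ⇓ S^7(Z)

Working:
Term A:
  start: add(mul(mul(SSZ, Z), add(SSZ, SZ)), add(SZ, Z))
  →1  add(mul(add(Z, mul(SZ, Z)), add(SSZ, SZ)), add(SZ, Z))
  →2  add(mul(mul(SZ, Z), add(SSZ, SZ)), add(SZ, Z))
  →3  add(mul(add(Z, mul(Z, Z)), add(SSZ, SZ)), add(SZ, Z))
  →4  add(mul(mul(Z, Z), add(SSZ, SZ)), add(SZ, Z))
  →5  add(mul(Z, add(SSZ, SZ)), add(SZ, Z))
  →6  add(Z, add(SZ, Z))
  →7  add(SZ, Z)
  →8  S(add(Z, Z))
  →9  SZ

Term B:
  start: add(add(SZ, SSSZ), add(SSSZ, Z))
  →1  add(S(add(Z, SSSZ)), add(SSSZ, Z))
  →2  S(add(add(Z, SSSZ), add(SSSZ, Z)))
  →3  S(add(SSSZ, add(SSSZ, Z)))
  →4  S(S(add(SSZ, add(SSSZ, Z))))
  →5  S(S(S(add(SZ, add(SSSZ, Z)))))
  →6  S(S(S(S(add(Z, add(SSSZ, Z))))))
  →7  S(S(S(S(add(SSSZ, Z)))))
  →8  S(S(S(S(S(add(SSZ, Z))))))
  →9  S(S(S(S(S(S(add(SZ, Z)))))))
  →10  S(S(S(S(S(S(S(add(Z, Z))))))))
  →11  S^7(Z)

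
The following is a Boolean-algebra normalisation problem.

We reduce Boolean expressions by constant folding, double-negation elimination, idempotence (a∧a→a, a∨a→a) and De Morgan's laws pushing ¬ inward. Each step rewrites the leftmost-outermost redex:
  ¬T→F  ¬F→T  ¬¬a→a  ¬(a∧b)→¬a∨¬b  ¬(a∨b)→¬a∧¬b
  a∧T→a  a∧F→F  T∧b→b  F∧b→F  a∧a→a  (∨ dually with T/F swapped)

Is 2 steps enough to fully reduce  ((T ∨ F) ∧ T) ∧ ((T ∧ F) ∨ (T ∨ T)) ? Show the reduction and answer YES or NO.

Answer: NO — after 2 steps the term is T ∧ ((T ∧ F) ∨ (T ∨ T)), not yet normal

Reduction:
  start: ((T ∨ F) ∧ T) ∧ ((T ∧ F) ∨ (T ∨ T))
  step 1: (T ∨ F) ∧ ((T ∧ F) ∨ (T ∨ T))
  step 2: T ∧ ((T ∧ F) ∨ (T ∨ T))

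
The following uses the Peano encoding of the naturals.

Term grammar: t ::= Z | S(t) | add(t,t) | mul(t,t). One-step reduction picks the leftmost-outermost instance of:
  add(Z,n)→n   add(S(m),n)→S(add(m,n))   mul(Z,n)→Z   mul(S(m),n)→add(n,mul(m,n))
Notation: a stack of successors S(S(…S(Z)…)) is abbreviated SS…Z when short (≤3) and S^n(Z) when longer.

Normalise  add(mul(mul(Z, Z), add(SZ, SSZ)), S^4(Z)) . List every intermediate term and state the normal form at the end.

Answer: normal form = S^4(Z)  (in 3 steps)

Working:
  start: add(mul(mul(Z, Z), add(SZ, SSZ)), S^4(Z))
  →1  add(mul(Z, add(SZ, SSZ)), S^4(Z))
  →2  add(Z, S^4(Z))
  →3  S^4(Z)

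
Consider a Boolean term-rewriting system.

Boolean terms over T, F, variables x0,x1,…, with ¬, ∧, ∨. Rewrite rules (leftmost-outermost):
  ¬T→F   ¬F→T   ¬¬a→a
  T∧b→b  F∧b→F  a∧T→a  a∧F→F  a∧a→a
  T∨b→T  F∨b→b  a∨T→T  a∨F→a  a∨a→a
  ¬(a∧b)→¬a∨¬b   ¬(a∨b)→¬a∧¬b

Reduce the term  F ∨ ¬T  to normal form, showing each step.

  start: F ∨ ¬T
  →1  ¬T
  →2  F

Answer: normal form = F  (in 2 steps)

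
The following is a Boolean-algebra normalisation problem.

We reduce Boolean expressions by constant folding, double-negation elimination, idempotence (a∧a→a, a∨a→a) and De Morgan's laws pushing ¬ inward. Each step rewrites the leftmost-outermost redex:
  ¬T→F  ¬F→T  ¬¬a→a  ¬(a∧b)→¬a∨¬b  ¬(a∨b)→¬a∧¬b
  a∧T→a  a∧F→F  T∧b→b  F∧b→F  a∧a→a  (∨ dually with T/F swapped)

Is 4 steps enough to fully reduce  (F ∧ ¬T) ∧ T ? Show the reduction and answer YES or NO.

  start: (F ∧ ¬T) ∧ T
  [1] F ∧ ¬T
  [2] F

Answer: YES — reaches normal form F in 2 ≤ 4 steps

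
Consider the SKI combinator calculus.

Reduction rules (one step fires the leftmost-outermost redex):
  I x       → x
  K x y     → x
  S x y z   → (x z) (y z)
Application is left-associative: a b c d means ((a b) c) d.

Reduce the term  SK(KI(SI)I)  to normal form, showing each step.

  start: SK(KI(SI)I)
  [1] SK(II)
  [2] SKI

Answer: normal form = SKI  (in 2 steps)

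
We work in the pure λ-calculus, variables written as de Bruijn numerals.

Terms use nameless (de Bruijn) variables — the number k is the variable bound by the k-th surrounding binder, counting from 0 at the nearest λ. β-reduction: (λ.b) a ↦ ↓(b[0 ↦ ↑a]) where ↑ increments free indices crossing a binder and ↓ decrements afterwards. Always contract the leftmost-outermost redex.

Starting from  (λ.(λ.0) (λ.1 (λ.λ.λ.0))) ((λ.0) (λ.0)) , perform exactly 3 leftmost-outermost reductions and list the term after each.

Answer: after 3 steps: λ.(λ.0) (λ.λ.λ.0)

Derivation:
  start: (λ.(λ.0) (λ.1 (λ.λ.λ.0))) ((λ.0) (λ.0))
  →1  (λ.0) (λ.(λ.0) (λ.0) (λ.λ.λ.0))
  →2  λ.(λ.0) (λ.0) (λ.λ.λ.0)
  →3  λ.(λ.0) (λ.λ.λ.0)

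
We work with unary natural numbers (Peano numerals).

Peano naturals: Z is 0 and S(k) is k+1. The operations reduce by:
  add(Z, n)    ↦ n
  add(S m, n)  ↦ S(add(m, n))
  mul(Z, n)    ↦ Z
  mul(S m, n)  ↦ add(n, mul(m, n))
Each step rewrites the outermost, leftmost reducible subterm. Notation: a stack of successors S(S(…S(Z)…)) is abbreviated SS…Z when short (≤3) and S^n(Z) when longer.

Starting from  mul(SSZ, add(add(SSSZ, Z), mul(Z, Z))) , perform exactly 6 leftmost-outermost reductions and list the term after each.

  start: mul(SSZ, add(add(SSSZ, Z), mul(Z, Z)))
  →1  add(add(add(SSSZ, Z), mul(Z, Z)), mul(SZ, add(add(SSSZ, Z), mul(Z, Z))))
  →2  add(add(S(add(SSZ, Z)), mul(Z, Z)), mul(SZ, add(add(SSSZ, Z), mul(Z, Z))))
  →3  add(S(add(add(SSZ, Z), mul(Z, Z))), mul(SZ, add(add(SSSZ, Z), mul(Z, Z))))
  →4  S(add(add(add(SSZ, Z), mul(Z, Z)), mul(SZ, add(add(SSSZ, Z), mul(Z, Z)))))
  →5  S(add(add(S(add(SZ, Z)), mul(Z, Z)), mul(SZ, add(add(SSSZ, Z), mul(Z, Z)))))
  →6  S(add(S(add(add(SZ, Z), mul(Z, Z))), mul(SZ, add(add(SSSZ, Z), mul(Z, Z)))))

Answer: after 6 steps: S(add(S(add(add(SZ, Z), mul(Z, Z))), mul(SZ, add(add(SSSZ, Z), mul(Z, Z)))))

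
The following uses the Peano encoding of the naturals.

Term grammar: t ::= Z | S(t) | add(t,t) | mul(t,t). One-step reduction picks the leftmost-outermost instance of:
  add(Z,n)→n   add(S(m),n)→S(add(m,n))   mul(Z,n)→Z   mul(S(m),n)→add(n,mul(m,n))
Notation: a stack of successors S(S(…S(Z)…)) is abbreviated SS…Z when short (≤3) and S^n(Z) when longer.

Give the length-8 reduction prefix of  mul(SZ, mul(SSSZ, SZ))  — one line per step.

  start: mul(SZ, mul(SSSZ, SZ))
  →1  add(mul(SSSZ, SZ), mul(Z, mul(SSSZ, SZ)))
  →2  add(add(SZ, mul(SSZ, SZ)), mul(Z, mul(SSSZ, SZ)))
  →3  add(S(add(Z, mul(SSZ, SZ))), mul(Z, mul(SSSZ, SZ)))
  →4  S(add(add(Z, mul(SSZ, SZ)), mul(Z, mul(SSSZ, SZ))))
  →5  S(add(mul(SSZ, SZ), mul(Z, mul(SSSZ, SZ))))
  →6  S(add(add(SZ, mul(SZ, SZ)), mul(Z, mul(SSSZ, SZ))))
  →7  S(add(S(add(Z, mul(SZ, SZ))), mul(Z, mul(SSSZ, SZ))))
  →8  S(S(add(add(Z, mul(SZ, SZ)), mul(Z, mul(SSSZ, SZ)))))

Answer: after 8 steps: S(S(add(add(Z, mul(SZ, SZ)), mul(Z, mul(SSSZ, SZ)))))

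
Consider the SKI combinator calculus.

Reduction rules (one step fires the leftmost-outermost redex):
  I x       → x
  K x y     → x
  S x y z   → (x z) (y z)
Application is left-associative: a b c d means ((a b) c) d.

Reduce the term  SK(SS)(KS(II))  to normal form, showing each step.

Answer: normal form = S  (in 3 steps)

Working:
  start: SK(SS)(KS(II))
  →1  K(KS(II))(SS(KS(II)))
  →2  KS(II)
  →3  S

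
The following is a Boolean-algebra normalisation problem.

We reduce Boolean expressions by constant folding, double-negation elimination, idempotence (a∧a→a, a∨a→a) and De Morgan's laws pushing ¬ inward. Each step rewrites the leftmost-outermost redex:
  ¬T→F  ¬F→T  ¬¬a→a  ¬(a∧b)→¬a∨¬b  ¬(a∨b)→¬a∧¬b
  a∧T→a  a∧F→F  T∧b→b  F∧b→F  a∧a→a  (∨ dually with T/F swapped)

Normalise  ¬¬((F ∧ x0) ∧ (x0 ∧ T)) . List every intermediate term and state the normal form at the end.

Answer: normal form = F  (in 3 steps)

Reduction:
  start: ¬¬((F ∧ x0) ∧ (x0 ∧ T))
  →1  (F ∧ x0) ∧ (x0 ∧ T)
  →2  F ∧ (x0 ∧ T)
  →3  F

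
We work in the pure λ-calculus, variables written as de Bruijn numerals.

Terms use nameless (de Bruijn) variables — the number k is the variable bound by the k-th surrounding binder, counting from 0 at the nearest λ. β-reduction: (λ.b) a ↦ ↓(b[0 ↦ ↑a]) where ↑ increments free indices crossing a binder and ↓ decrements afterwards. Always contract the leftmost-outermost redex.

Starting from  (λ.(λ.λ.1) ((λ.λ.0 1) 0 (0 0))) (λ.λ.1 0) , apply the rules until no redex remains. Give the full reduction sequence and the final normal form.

Answer: normal form = λ.λ.λ.1 0  (in 8 steps)

Working:
  start: (λ.(λ.λ.1) ((λ.λ.0 1) 0 (0 0))) (λ.λ.1 0)
  [1] (λ.λ.1) ((λ.λ.0 1) (λ.λ.1 0) ((λ.λ.1 0) (λ.λ.1 0)))
  [2] λ.(λ.λ.0 1) (λ.λ.1 0) ((λ.λ.1 0) (λ.λ.1 0))
  [3] λ.(λ.0 (λ.λ.1 0)) ((λ.λ.1 0) (λ.λ.1 0))
  [4] λ.(λ.λ.1 0) (λ.λ.1 0) (λ.λ.1 0)
  [5] λ.(λ.(λ.λ.1 0) 0) (λ.λ.1 0)
  [6] λ.(λ.λ.1 0) (λ.λ.1 0)
  [7] λ.λ.(λ.λ.1 0) 0
  [8] λ.λ.λ.1 0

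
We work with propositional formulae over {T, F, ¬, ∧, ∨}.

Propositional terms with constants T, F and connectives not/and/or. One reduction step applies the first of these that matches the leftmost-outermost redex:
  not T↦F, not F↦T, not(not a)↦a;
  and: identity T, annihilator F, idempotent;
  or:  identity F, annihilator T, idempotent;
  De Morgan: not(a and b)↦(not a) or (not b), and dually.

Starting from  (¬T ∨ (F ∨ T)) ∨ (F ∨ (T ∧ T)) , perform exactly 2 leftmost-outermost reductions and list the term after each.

  start: (¬T ∨ (F ∨ T)) ∨ (F ∨ (T ∧ T))
  [1] (F ∨ (F ∨ T)) ∨ (F ∨ (T ∧ T))
  [2] (F ∨ T) ∨ (F ∨ (T ∧ T))

Answer: after 2 steps: (F ∨ T) ∨ (F ∨ (T ∧ T))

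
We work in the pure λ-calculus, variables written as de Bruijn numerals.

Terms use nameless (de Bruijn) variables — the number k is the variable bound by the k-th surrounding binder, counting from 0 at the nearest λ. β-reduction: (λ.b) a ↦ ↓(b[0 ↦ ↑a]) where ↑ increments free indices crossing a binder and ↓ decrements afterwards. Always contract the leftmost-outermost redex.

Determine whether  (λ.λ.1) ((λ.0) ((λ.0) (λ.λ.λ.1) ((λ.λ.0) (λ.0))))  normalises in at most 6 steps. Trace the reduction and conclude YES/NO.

Answer: YES — reaches normal form λ.λ.λ.1 in 4 ≤ 6 steps

Derivation:
  start: (λ.λ.1) ((λ.0) ((λ.0) (λ.λ.λ.1) ((λ.λ.0) (λ.0))))
  →1  λ.(λ.0) ((λ.0) (λ.λ.λ.1) ((λ.λ.0) (λ.0)))
  →2  λ.(λ.0) (λ.λ.λ.1) ((λ.λ.0) (λ.0))
  →3  λ.(λ.λ.λ.1) ((λ.λ.0) (λ.0))
  →4  λ.λ.λ.1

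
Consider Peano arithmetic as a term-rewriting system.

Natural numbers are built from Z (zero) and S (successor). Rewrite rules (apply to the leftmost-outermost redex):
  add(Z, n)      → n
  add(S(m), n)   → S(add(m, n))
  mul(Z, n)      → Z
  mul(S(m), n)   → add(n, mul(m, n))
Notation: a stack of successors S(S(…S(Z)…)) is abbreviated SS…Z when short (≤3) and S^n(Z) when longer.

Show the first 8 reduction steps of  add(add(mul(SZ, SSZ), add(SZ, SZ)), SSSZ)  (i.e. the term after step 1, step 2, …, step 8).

  start: add(add(mul(SZ, SSZ), add(SZ, SZ)), SSSZ)
  [1] add(add(add(SSZ, mul(Z, SSZ)), add(SZ, SZ)), SSSZ)
  [2] add(add(S(add(SZ, mul(Z, SSZ))), add(SZ, SZ)), SSSZ)
  [3] add(S(add(add(SZ, mul(Z, SSZ)), add(SZ, SZ))), SSSZ)
  [4] S(add(add(add(SZ, mul(Z, SSZ)), add(SZ, SZ)), SSSZ))
  [5] S(add(add(S(add(Z, mul(Z, SSZ))), add(SZ, SZ)), SSSZ))
  [6] S(add(S(add(add(Z, mul(Z, SSZ)), add(SZ, SZ))), SSSZ))
  [7] S(S(add(add(add(Z, mul(Z, SSZ)), add(SZ, SZ)), SSSZ)))
  [8] S(S(add(add(mul(Z, SSZ), add(SZ, SZ)), SSSZ)))

Answer: after 8 steps: S(S(add(add(mul(Z, SSZ), add(SZ, SZ)), SSSZ)))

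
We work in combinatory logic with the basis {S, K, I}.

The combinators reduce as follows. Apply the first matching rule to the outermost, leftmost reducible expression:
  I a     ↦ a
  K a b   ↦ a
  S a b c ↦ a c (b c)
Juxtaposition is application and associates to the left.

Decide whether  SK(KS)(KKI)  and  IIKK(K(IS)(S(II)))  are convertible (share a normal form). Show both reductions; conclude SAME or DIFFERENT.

Term A:
  start: SK(KS)(KKI)
  [1] K(KKI)(KS(KKI))
  [2] KKI
  [3] K

Term B:
  start: IIKK(K(IS)(S(II)))
  [1] IKK(K(IS)(S(II)))
  [2] KK(K(IS)(S(II)))
  [3] K

Answer: SAME — A ⇓ K, B ⇓ K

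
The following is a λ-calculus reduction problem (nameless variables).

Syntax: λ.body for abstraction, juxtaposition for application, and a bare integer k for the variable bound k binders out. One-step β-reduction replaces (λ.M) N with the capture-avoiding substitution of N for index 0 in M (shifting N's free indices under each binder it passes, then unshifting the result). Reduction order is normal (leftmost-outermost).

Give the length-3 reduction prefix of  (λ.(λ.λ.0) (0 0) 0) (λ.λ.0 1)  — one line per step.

Answer: after 3 steps: λ.λ.0 1

Working:
  start: (λ.(λ.λ.0) (0 0) 0) (λ.λ.0 1)
  step 1: (λ.λ.0) ((λ.λ.0 1) (λ.λ.0 1)) (λ.λ.0 1)
  step 2: (λ.0) (λ.λ.0 1)
  step 3: λ.λ.0 1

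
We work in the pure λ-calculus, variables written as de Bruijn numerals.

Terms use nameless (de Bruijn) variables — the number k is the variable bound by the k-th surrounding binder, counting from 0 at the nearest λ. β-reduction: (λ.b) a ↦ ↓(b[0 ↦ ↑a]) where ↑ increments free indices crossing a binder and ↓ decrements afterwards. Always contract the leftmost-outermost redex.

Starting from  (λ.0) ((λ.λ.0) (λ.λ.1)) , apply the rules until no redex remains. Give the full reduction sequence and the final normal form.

Answer: normal form = λ.0  (in 2 steps)

Derivation:
  start: (λ.0) ((λ.λ.0) (λ.λ.1))
  step 1: (λ.λ.0) (λ.λ.1)
  step 2: λ.0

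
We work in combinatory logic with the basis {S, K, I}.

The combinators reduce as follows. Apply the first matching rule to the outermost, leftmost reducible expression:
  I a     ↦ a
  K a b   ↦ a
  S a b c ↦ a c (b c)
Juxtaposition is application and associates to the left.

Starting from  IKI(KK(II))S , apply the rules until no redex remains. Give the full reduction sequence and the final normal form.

  start: IKI(KK(II))S
  step 1: KI(KK(II))S
  step 2: IS
  step 3: S

Answer: normal form = S  (in 3 steps)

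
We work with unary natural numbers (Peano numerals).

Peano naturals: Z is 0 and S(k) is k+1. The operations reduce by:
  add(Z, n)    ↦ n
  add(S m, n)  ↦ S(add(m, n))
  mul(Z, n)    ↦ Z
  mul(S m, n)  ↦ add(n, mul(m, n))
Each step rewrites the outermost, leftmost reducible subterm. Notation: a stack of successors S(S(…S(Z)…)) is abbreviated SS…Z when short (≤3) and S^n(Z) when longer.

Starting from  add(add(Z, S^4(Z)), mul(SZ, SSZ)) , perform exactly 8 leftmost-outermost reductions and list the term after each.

Answer: after 8 steps: S(S(S(S(S(add(SZ, mul(Z, SSZ)))))))

Working:
  start: add(add(Z, S^4(Z)), mul(SZ, SSZ))
  →1  add(S^4(Z), mul(SZ, SSZ))
  →2  S(add(SSSZ, mul(SZ, SSZ)))
  →3  S(S(add(SSZ, mul(SZ, SSZ))))
  →4  S(S(S(add(SZ, mul(SZ, SSZ)))))
  →5  S(S(S(S(add(Z, mul(SZ, SSZ))))))
  →6  S(S(S(S(mul(SZ, SSZ)))))
  →7  S(S(S(S(add(SSZ, mul(Z, SSZ))))))
  →8  S(S(S(S(S(add(SZ, mul(Z, SSZ)))))))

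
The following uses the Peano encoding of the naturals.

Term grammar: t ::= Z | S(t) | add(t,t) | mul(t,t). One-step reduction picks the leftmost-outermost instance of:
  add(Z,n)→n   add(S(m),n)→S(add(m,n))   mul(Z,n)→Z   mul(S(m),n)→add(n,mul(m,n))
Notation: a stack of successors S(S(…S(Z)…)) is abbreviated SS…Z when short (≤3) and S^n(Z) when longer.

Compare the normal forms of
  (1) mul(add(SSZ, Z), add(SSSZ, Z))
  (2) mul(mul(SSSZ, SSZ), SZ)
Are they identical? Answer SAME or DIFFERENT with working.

Answer: SAME — A ⇓ S^6(Z), B ⇓ S^6(Z)

Working:
Term A:
  start: mul(add(SSZ, Z), add(SSSZ, Z))
  →1  mul(S(add(SZ, Z)), add(SSSZ, Z))
  →2  add(add(SSSZ, Z), mul(add(SZ, Z), add(SSSZ, Z)))
  →3  add(S(add(SSZ, Z)), mul(add(SZ, Z), add(SSSZ, Z)))
  →4  S(add(add(SSZ, Z), mul(add(SZ, Z), add(SSSZ, Z))))
  →5  S(add(S(add(SZ, Z)), mul(add(SZ, Z), add(SSSZ, Z))))
  →6  S(S(add(add(SZ, Z), mul(add(SZ, Z), add(SSSZ, Z)))))
  →7  S(S(add(S(add(Z, Z)), mul(add(SZ, Z), add(SSSZ, Z)))))
  →8  S(S(S(add(add(Z, Z), mul(add(SZ, Z), add(SSSZ, Z))))))
  →9  S(S(S(add(Z, mul(add(SZ, Z), add(SSSZ, Z))))))
  →10  S(S(S(mul(add(SZ, Z), add(SSSZ, Z)))))
  →11  S(S(S(mul(S(add(Z, Z)), add(SSSZ, Z)))))
  →12  S(S(S(add(add(SSSZ, Z), mul(add(Z, Z), add(SSSZ, Z))))))
  →13  S(S(S(add(S(add(SSZ, Z)), mul(add(Z, Z), add(SSSZ, Z))))))
  →14  S(S(S(S(add(add(SSZ, Z), mul(add(Z, Z), add(SSSZ, Z)))))))
  →15  S(S(S(S(add(S(add(SZ, Z)), mul(add(Z, Z), add(SSSZ, Z)))))))
  →16  S(S(S(S(S(add(add(SZ, Z), mul(add(Z, Z), add(SSSZ, Z))))))))
  →17  S(S(S(S(S(add(S(add(Z, Z)), mul(add(Z, Z), add(SSSZ, Z))))))))
  →18  S(S(S(S(S(S(add(add(Z, Z), mul(add(Z, Z), add(SSSZ, Z)))))))))
  →19  S(S(S(S(S(S(add(Z, mul(add(Z, Z), add(SSSZ, Z)))))))))
  →20  S(S(S(S(S(S(mul(add(Z, Z), add(SSSZ, Z))))))))
  →21  S(S(S(S(S(S(mul(Z, add(SSSZ, Z))))))))
  →22  S^6(Z)

Term B:
  start: mul(mul(SSSZ, SSZ), SZ)
  →1  mul(add(SSZ, mul(SSZ, SSZ)), SZ)
  →2  mul(S(add(SZ, mul(SSZ, SSZ))), SZ)
  →3  add(SZ, mul(add(SZ, mul(SSZ, SSZ)), SZ))
  →4  S(add(Z, mul(add(SZ, mul(SSZ, SSZ)), SZ)))
  →5  S(mul(add(SZ, mul(SSZ, SSZ)), SZ))
  →6  S(mul(S(add(Z, mul(SSZ, SSZ))), SZ))
  →7  S(add(SZ, mul(add(Z, mul(SSZ, SSZ)), SZ)))
  →8  S(S(add(Z, mul(add(Z, mul(SSZ, SSZ)), SZ))))
  →9  S(S(mul(add(Z, mul(SSZ, SSZ)), SZ)))
  →10  S(S(mul(mul(SSZ, SSZ), SZ)))
  →11  S(S(mul(add(SSZ, mul(SZ, SSZ)), SZ)))
  →12  S(S(mul(S(add(SZ, mul(SZ, SSZ))), SZ)))
  →13  S(S(add(SZ, mul(add(SZ, mul(SZ, SSZ)), SZ))))
  →14  S(S(S(add(Z, mul(add(SZ, mul(SZ, SSZ)), SZ)))))
  →15  S(S(S(mul(add(SZ, mul(SZ, SSZ)), SZ))))
  →16  S(S(S(mul(S(add(Z, mul(SZ, SSZ))), SZ))))
  →17  S(S(S(add(SZ, mul(add(Z, mul(SZ, SSZ)), SZ)))))
  →18  S(S(S(S(add(Z, mul(add(Z, mul(SZ, SSZ)), SZ))))))
  →19  S(S(S(S(mul(add(Z, mul(SZ, SSZ)), SZ)))))
  →20  S(S(S(S(mul(mul(SZ, SSZ), SZ)))))
  →21  S(S(S(S(mul(add(SSZ, mul(Z, SSZ)), SZ)))))
  →22  S(S(S(S(mul(S(add(SZ, mul(Z, SSZ))), SZ)))))
  →23  S(S(S(S(add(SZ, mul(add(SZ, mul(Z, SSZ)), SZ))))))
  →24  S(S(S(S(S(add(Z, mul(add(SZ, mul(Z, SSZ)), SZ)))))))
  →25  S(S(S(S(S(mul(add(SZ, mul(Z, SSZ)), SZ))))))
  →26  S(S(S(S(S(mul(S(add(Z, mul(Z, SSZ))), SZ))))))
  →27  S(S(S(S(S(add(SZ, mul(add(Z, mul(Z, SSZ)), SZ)))))))
  →28  S(S(S(S(S(S(add(Z, mul(add(Z, mul(Z, SSZ)), SZ))))))))
  →29  S(S(S(S(S(S(mul(add(Z, mul(Z, SSZ)), SZ)))))))
  →30  S(S(S(S(S(S(mul(mul(Z, SSZ), SZ)))))))
  →31  S(S(S(S(S(S(mul(Z, SZ)))))))
  →32  S^6(Z)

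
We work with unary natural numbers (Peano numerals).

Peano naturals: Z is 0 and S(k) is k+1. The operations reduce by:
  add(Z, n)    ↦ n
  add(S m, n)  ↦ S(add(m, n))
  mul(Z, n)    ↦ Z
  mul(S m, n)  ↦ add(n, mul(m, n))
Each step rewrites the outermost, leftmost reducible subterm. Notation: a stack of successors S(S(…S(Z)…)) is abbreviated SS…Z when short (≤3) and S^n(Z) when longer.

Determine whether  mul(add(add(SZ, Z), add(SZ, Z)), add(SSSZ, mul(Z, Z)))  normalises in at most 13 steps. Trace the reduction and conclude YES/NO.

Answer: NO — after 13 steps the term is S(S(S(mul(add(Z, add(SZ, Z)), add(SSSZ, mul(Z, Z)))))), not yet normal

Working:
  start: mul(add(add(SZ, Z), add(SZ, Z)), add(SSSZ, mul(Z, Z)))
  →1  mul(add(S(add(Z, Z)), add(SZ, Z)), add(SSSZ, mul(Z, Z)))
  →2  mul(S(add(add(Z, Z), add(SZ, Z))), add(SSSZ, mul(Z, Z)))
  →3  add(add(SSSZ, mul(Z, Z)), mul(add(add(Z, Z), add(SZ, Z)), add(SSSZ, mul(Z, Z))))
  →4  add(S(add(SSZ, mul(Z, Z))), mul(add(add(Z, Z), add(SZ, Z)), add(SSSZ, mul(Z, Z))))
  →5  S(add(add(SSZ, mul(Z, Z)), mul(add(add(Z, Z), add(SZ, Z)), add(SSSZ, mul(Z, Z)))))
  →6  S(add(S(add(SZ, mul(Z, Z))), mul(add(add(Z, Z), add(SZ, Z)), add(SSSZ, mul(Z, Z)))))
  →7  S(S(add(add(SZ, mul(Z, Z)), mul(add(add(Z, Z), add(SZ, Z)), add(SSSZ, mul(Z, Z))))))
  →8  S(S(add(S(add(Z, mul(Z, Z))), mul(add(add(Z, Z), add(SZ, Z)), add(SSSZ, mul(Z, Z))))))
  →9  S(S(S(add(add(Z, mul(Z, Z)), mul(add(add(Z, Z), add(SZ, Z)), add(SSSZ, mul(Z, Z)))))))
  →10  S(S(S(add(mul(Z, Z), mul(add(add(Z, Z), add(SZ, Z)), add(SSSZ, mul(Z, Z)))))))
  →11  S(S(S(add(Z, mul(add(add(Z, Z), add(SZ, Z)), add(SSSZ, mul(Z, Z)))))))
  →12  S(S(S(mul(add(add(Z, Z), add(SZ, Z)), add(SSSZ, mul(Z, Z))))))
  →13  S(S(S(mul(add(Z, add(SZ, Z)), add(SSSZ, mul(Z, Z))))))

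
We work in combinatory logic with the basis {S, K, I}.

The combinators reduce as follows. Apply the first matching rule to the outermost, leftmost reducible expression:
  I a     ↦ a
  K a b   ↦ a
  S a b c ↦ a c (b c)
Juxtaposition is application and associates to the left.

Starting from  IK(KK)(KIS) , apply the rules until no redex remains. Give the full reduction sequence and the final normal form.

Answer: normal form = KK  (in 2 steps)

Reduction:
  start: IK(KK)(KIS)
  →1  K(KK)(KIS)
  →2  KK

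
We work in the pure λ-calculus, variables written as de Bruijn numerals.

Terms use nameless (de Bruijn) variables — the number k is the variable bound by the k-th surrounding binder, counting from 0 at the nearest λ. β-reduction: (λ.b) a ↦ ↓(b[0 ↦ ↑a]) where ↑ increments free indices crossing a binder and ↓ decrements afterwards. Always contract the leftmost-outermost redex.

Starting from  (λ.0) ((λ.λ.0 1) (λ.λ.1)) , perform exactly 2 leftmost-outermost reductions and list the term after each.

Answer: after 2 steps: λ.0 (λ.λ.1)

Working:
  start: (λ.0) ((λ.λ.0 1) (λ.λ.1))
  [1] (λ.λ.0 1) (λ.λ.1)
  [2] λ.0 (λ.λ.1)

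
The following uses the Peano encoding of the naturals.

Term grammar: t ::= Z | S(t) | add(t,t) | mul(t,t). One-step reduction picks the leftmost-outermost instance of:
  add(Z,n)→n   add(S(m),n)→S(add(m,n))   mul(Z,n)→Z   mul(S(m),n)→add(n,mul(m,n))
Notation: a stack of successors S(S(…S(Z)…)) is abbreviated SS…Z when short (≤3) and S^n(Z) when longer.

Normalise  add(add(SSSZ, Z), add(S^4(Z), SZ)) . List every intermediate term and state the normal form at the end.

  start: add(add(SSSZ, Z), add(S^4(Z), SZ))
  step 1: add(S(add(SSZ, Z)), add(S^4(Z), SZ))
  step 2: S(add(add(SSZ, Z), add(S^4(Z), SZ)))
  step 3: S(add(S(add(SZ, Z)), add(S^4(Z), SZ)))
  step 4: S(S(add(add(SZ, Z), add(S^4(Z), SZ))))
  step 5: S(S(add(S(add(Z, Z)), add(S^4(Z), SZ))))
  step 6: S(S(S(add(add(Z, Z), add(S^4(Z), SZ)))))
  step 7: S(S(S(add(Z, add(S^4(Z), SZ)))))
  step 8: S(S(S(add(S^4(Z), SZ))))
  step 9: S(S(S(S(add(SSSZ, SZ)))))
  step 10: S(S(S(S(S(add(SSZ, SZ))))))
  step 11: S(S(S(S(S(S(add(SZ, SZ)))))))
  step 12: S(S(S(S(S(S(S(add(Z, SZ))))))))
  step 13: S^8(Z)

Answer: normal form = S^8(Z)  (in 13 steps)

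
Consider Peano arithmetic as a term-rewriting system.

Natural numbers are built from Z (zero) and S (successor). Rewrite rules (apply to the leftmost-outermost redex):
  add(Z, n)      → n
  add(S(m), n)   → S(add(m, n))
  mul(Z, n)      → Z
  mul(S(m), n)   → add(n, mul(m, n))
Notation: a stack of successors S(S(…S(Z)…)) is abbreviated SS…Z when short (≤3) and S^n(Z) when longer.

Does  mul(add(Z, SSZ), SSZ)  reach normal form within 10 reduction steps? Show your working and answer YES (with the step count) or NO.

Answer: YES — reaches normal form S^4(Z) in 10 ≤ 10 steps

Working:
  start: mul(add(Z, SSZ), SSZ)
  →1  mul(SSZ, SSZ)
  →2  add(SSZ, mul(SZ, SSZ))
  →3  S(add(SZ, mul(SZ, SSZ)))
  →4  S(S(add(Z, mul(SZ, SSZ))))
  →5  S(S(mul(SZ, SSZ)))
  →6  S(S(add(SSZ, mul(Z, SSZ))))
  →7  S(S(S(add(SZ, mul(Z, SSZ)))))
  →8  S(S(S(S(add(Z, mul(Z, SSZ))))))
  →9  S(S(S(S(mul(Z, SSZ)))))
  →10  S^4(Z)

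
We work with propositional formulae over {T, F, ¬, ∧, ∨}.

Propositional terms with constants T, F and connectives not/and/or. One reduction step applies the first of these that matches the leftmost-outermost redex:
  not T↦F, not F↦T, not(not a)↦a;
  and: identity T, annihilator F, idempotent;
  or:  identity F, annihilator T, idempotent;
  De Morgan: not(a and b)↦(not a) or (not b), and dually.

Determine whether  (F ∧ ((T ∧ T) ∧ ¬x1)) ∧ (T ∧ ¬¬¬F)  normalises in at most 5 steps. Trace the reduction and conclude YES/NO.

  start: (F ∧ ((T ∧ T) ∧ ¬x1)) ∧ (T ∧ ¬¬¬F)
  →1  F ∧ (T ∧ ¬¬¬F)
  →2  F

Answer: YES — reaches normal form F in 2 ≤ 5 steps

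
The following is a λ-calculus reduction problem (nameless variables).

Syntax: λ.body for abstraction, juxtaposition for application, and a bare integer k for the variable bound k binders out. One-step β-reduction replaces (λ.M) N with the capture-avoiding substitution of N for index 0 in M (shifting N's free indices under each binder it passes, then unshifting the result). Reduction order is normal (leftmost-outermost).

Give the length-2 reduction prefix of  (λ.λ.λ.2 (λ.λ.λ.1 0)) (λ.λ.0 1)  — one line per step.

  start: (λ.λ.λ.2 (λ.λ.λ.1 0)) (λ.λ.0 1)
  [1] λ.λ.(λ.λ.0 1) (λ.λ.λ.1 0)
  [2] λ.λ.λ.0 (λ.λ.λ.1 0)

Answer: after 2 steps: λ.λ.λ.0 (λ.λ.λ.1 0)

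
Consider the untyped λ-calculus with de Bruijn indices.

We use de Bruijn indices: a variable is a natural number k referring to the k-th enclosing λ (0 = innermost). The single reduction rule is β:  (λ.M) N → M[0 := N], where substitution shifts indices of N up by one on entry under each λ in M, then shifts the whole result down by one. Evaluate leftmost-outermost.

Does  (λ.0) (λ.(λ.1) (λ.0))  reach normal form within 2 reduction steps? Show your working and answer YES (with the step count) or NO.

Answer: YES — reaches normal form λ.0 in 2 ≤ 2 steps

Reduction:
  start: (λ.0) (λ.(λ.1) (λ.0))
  step 1: λ.(λ.1) (λ.0)
  step 2: λ.0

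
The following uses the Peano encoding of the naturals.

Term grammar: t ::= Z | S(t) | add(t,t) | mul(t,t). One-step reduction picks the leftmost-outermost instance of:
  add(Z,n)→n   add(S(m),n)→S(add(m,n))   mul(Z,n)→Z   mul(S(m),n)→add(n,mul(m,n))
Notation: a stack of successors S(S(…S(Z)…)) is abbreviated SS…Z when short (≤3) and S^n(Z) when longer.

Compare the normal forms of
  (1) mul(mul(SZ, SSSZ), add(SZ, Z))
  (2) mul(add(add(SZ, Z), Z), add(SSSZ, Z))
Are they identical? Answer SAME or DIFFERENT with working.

Term A:
  start: mul(mul(SZ, SSSZ), add(SZ, Z))
  →1  mul(add(SSSZ, mul(Z, SSSZ)), add(SZ, Z))
  →2  mul(S(add(SSZ, mul(Z, SSSZ))), add(SZ, Z))
  →3  add(add(SZ, Z), mul(add(SSZ, mul(Z, SSSZ)), add(SZ, Z)))
  →4  add(S(add(Z, Z)), mul(add(SSZ, mul(Z, SSSZ)), add(SZ, Z)))
  →5  S(add(add(Z, Z), mul(add(SSZ, mul(Z, SSSZ)), add(SZ, Z))))
  →6  S(add(Z, mul(add(SSZ, mul(Z, SSSZ)), add(SZ, Z))))
  →7  S(mul(add(SSZ, mul(Z, SSSZ)), add(SZ, Z)))
  →8  S(mul(S(add(SZ, mul(Z, SSSZ))), add(SZ, Z)))
  →9  S(add(add(SZ, Z), mul(add(SZ, mul(Z, SSSZ)), add(SZ, Z))))
  →10  S(add(S(add(Z, Z)), mul(add(SZ, mul(Z, SSSZ)), add(SZ, Z))))
  →11  S(S(add(add(Z, Z), mul(add(SZ, mul(Z, SSSZ)), add(SZ, Z)))))
  →12  S(S(add(Z, mul(add(SZ, mul(Z, SSSZ)), add(SZ, Z)))))
  →13  S(S(mul(add(SZ, mul(Z, SSSZ)), add(SZ, Z))))
  →14  S(S(mul(S(add(Z, mul(Z, SSSZ))), add(SZ, Z))))
  →15  S(S(add(add(SZ, Z), mul(add(Z, mul(Z, SSSZ)), add(SZ, Z)))))
  →16  S(S(add(S(add(Z, Z)), mul(add(Z, mul(Z, SSSZ)), add(SZ, Z)))))
  →17  S(S(S(add(add(Z, Z), mul(add(Z, mul(Z, SSSZ)), add(SZ, Z))))))
  →18  S(S(S(add(Z, mul(add(Z, mul(Z, SSSZ)), add(SZ, Z))))))
  →19  S(S(S(mul(add(Z, mul(Z, SSSZ)), add(SZ, Z)))))
  →20  S(S(S(mul(mul(Z, SSSZ), add(SZ, Z)))))
  →21  S(S(S(mul(Z, add(SZ, Z)))))
  →22  SSSZ

Term B:
  start: mul(add(add(SZ, Z), Z), add(SSSZ, Z))
  →1  mul(add(S(add(Z, Z)), Z), add(SSSZ, Z))
  →2  mul(S(add(add(Z, Z), Z)), add(SSSZ, Z))
  →3  add(add(SSSZ, Z), mul(add(add(Z, Z), Z), add(SSSZ, Z)))
  →4  add(S(add(SSZ, Z)), mul(add(add(Z, Z), Z), add(SSSZ, Z)))
  →5  S(add(add(SSZ, Z), mul(add(add(Z, Z), Z), add(SSSZ, Z))))
  →6  S(add(S(add(SZ, Z)), mul(add(add(Z, Z), Z), add(SSSZ, Z))))
  →7  S(S(add(add(SZ, Z), mul(add(add(Z, Z), Z), add(SSSZ, Z)))))
  →8  S(S(add(S(add(Z, Z)), mul(add(add(Z, Z), Z), add(SSSZ, Z)))))
  →9  S(S(S(add(add(Z, Z), mul(add(add(Z, Z), Z), add(SSSZ, Z))))))
  →10  S(S(S(add(Z, mul(add(add(Z, Z), Z), add(SSSZ, Z))))))
  →11  S(S(S(mul(add(add(Z, Z), Z), add(SSSZ, Z)))))
  →12  S(S(S(mul(add(Z, Z), add(SSSZ, Z)))))
  →13  S(S(S(mul(Z, add(SSSZ, Z)))))
  →14  SSSZ

Answer: SAME — A ⇓ SSSZ, B ⇓ SSSZ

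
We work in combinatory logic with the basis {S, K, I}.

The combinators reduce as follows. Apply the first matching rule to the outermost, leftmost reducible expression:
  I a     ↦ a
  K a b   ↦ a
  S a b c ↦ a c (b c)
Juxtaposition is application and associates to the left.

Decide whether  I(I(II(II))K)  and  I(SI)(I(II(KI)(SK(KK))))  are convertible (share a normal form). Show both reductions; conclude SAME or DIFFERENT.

Answer: DIFFERENT — A ⇓ K, B ⇓ SII

Derivation:
Term A:
  start: I(I(II(II))K)
  step 1: I(II(II))K
  step 2: II(II)K
  step 3: I(II)K
  step 4: IIK
  step 5: IK
  step 6: K

Term B:
  start: I(SI)(I(II(KI)(SK(KK))))
  step 1: SI(I(II(KI)(SK(KK))))
  step 2: SI(II(KI)(SK(KK)))
  step 3: SI(I(KI)(SK(KK)))
  step 4: SI(KI(SK(KK)))
  step 5: SII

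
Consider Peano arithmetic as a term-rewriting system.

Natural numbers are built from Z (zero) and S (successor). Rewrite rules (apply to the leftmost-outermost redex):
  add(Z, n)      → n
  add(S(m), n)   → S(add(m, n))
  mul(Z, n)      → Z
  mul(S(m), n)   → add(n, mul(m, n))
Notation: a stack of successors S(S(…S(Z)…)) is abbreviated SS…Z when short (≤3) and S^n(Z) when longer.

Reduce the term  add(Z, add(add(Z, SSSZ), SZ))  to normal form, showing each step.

Answer: normal form = S^4(Z)  (in 6 steps)

Derivation:
  start: add(Z, add(add(Z, SSSZ), SZ))
  [1] add(add(Z, SSSZ), SZ)
  [2] add(SSSZ, SZ)
  [3] S(add(SSZ, SZ))
  [4] S(S(add(SZ, SZ)))
  [5] S(S(S(add(Z, SZ))))
  [6] S^4(Z)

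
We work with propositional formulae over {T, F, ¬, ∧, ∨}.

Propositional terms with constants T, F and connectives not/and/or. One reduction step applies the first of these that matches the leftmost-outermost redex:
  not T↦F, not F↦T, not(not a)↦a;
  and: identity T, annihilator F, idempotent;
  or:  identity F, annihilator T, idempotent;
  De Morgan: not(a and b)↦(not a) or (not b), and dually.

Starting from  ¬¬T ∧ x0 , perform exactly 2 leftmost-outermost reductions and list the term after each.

Answer: after 2 steps: x0

Derivation:
  start: ¬¬T ∧ x0
  [1] T ∧ x0
  [2] x0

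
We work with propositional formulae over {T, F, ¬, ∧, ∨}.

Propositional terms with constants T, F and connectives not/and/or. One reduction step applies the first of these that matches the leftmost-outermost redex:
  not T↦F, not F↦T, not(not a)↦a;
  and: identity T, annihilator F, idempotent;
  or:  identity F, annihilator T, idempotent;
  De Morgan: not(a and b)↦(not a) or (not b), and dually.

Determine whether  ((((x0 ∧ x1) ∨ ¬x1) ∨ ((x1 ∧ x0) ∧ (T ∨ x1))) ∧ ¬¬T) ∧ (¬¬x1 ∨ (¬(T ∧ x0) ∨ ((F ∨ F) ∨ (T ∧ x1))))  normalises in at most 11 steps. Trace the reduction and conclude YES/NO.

Answer: YES — reaches normal form (((x0 ∧ x1) ∨ ¬x1) ∨ (x1 ∧ x0)) ∧ (x1 ∨ (¬x0 ∨ x1)) in 11 ≤ 11 steps

Derivation:
  start: ((((x0 ∧ x1) ∨ ¬x1) ∨ ((x1 ∧ x0) ∧ (T ∨ x1))) ∧ ¬¬T) ∧ (¬¬x1 ∨ (¬(T ∧ x0) ∨ ((F ∨ F) ∨ (T ∧ x1))))
  [1] ((((x0 ∧ x1) ∨ ¬x1) ∨ ((x1 ∧ x0) ∧ T)) ∧ ¬¬T) ∧ (¬¬x1 ∨ (¬(T ∧ x0) ∨ ((F ∨ F) ∨ (T ∧ x1))))
  [2] ((((x0 ∧ x1) ∨ ¬x1) ∨ (x1 ∧ x0)) ∧ ¬¬T) ∧ (¬¬x1 ∨ (¬(T ∧ x0) ∨ ((F ∨ F) ∨ (T ∧ x1))))
  [3] ((((x0 ∧ x1) ∨ ¬x1) ∨ (x1 ∧ x0)) ∧ T) ∧ (¬¬x1 ∨ (¬(T ∧ x0) ∨ ((F ∨ F) ∨ (T ∧ x1))))
  [4] (((x0 ∧ x1) ∨ ¬x1) ∨ (x1 ∧ x0)) ∧ (¬¬x1 ∨ (¬(T ∧ x0) ∨ ((F ∨ F) ∨ (T ∧ x1))))
  [5] (((x0 ∧ x1) ∨ ¬x1) ∨ (x1 ∧ x0)) ∧ (x1 ∨ (¬(T ∧ x0) ∨ ((F ∨ F) ∨ (T ∧ x1))))
  [6] (((x0 ∧ x1) ∨ ¬x1) ∨ (x1 ∧ x0)) ∧ (x1 ∨ ((¬T ∨ ¬x0) ∨ ((F ∨ F) ∨ (T ∧ x1))))
  [7] (((x0 ∧ x1) ∨ ¬x1) ∨ (x1 ∧ x0)) ∧ (x1 ∨ ((F ∨ ¬x0) ∨ ((F ∨ F) ∨ (T ∧ x1))))
  [8] (((x0 ∧ x1) ∨ ¬x1) ∨ (x1 ∧ x0)) ∧ (x1 ∨ (¬x0 ∨ ((F ∨ F) ∨ (T ∧ x1))))
  [9] (((x0 ∧ x1) ∨ ¬x1) ∨ (x1 ∧ x0)) ∧ (x1 ∨ (¬x0 ∨ (F ∨ (T ∧ x1))))
  [10] (((x0 ∧ x1) ∨ ¬x1) ∨ (x1 ∧ x0)) ∧ (x1 ∨ (¬x0 ∨ (T ∧ x1)))
  [11] (((x0 ∧ x1) ∨ ¬x1) ∨ (x1 ∧ x0)) ∧ (x1 ∨ (¬x0 ∨ x1))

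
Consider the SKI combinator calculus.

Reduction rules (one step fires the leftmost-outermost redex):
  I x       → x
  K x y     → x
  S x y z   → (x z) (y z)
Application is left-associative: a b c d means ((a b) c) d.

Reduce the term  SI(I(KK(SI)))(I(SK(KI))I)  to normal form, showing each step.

Answer: normal form = KI  (in 11 steps)

Reduction:
  start: SI(I(KK(SI)))(I(SK(KI))I)
  →1  I(I(SK(KI))I)(I(KK(SI))(I(SK(KI))I))
  →2  I(SK(KI))I(I(KK(SI))(I(SK(KI))I))
  →3  SK(KI)I(I(KK(SI))(I(SK(KI))I))
  →4  KI(KII)(I(KK(SI))(I(SK(KI))I))
  →5  I(I(KK(SI))(I(SK(KI))I))
  →6  I(KK(SI))(I(SK(KI))I)
  →7  KK(SI)(I(SK(KI))I)
  →8  K(I(SK(KI))I)
  →9  K(SK(KI)I)
  →10  K(KI(KII))
  →11  KI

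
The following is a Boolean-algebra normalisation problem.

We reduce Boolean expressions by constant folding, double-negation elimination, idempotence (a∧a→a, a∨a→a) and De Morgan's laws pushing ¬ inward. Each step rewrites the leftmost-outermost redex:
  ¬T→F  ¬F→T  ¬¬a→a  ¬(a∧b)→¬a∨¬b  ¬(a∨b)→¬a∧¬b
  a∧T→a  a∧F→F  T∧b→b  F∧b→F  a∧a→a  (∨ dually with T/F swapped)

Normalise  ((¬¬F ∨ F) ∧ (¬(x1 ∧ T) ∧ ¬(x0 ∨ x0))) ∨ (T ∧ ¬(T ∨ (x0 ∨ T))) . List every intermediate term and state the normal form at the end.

  start: ((¬¬F ∨ F) ∧ (¬(x1 ∧ T) ∧ ¬(x0 ∨ x0))) ∨ (T ∧ ¬(T ∨ (x0 ∨ T)))
  [1] (¬¬F ∧ (¬(x1 ∧ T) ∧ ¬(x0 ∨ x0))) ∨ (T ∧ ¬(T ∨ (x0 ∨ T)))
  [2] (F ∧ (¬(x1 ∧ T) ∧ ¬(x0 ∨ x0))) ∨ (T ∧ ¬(T ∨ (x0 ∨ T)))
  [3] F ∨ (T ∧ ¬(T ∨ (x0 ∨ T)))
  [4] T ∧ ¬(T ∨ (x0 ∨ T))
  [5] ¬(T ∨ (x0 ∨ T))
  [6] ¬T ∧ ¬(x0 ∨ T)
  [7] F ∧ ¬(x0 ∨ T)
  [8] F

Answer: normal form = F  (in 8 steps)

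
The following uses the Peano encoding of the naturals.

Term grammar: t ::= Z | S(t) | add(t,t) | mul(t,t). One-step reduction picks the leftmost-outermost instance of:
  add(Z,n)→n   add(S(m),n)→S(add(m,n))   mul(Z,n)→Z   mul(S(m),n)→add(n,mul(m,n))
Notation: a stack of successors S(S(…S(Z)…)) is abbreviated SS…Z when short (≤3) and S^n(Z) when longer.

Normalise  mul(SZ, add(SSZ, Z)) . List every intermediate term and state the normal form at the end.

  start: mul(SZ, add(SSZ, Z))
  [1] add(add(SSZ, Z), mul(Z, add(SSZ, Z)))
  [2] add(S(add(SZ, Z)), mul(Z, add(SSZ, Z)))
  [3] S(add(add(SZ, Z), mul(Z, add(SSZ, Z))))
  [4] S(add(S(add(Z, Z)), mul(Z, add(SSZ, Z))))
  [5] S(S(add(add(Z, Z), mul(Z, add(SSZ, Z)))))
  [6] S(S(add(Z, mul(Z, add(SSZ, Z)))))
  [7] S(S(mul(Z, add(SSZ, Z))))
  [8] SSZ

Answer: normal form = SSZ  (in 8 steps)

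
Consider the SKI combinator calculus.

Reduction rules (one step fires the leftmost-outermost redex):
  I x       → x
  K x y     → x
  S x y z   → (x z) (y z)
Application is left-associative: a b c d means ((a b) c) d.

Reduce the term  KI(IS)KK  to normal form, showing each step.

Answer: normal form = KK  (in 2 steps)

Working:
  start: KI(IS)KK
  →1  IKK
  →2  KK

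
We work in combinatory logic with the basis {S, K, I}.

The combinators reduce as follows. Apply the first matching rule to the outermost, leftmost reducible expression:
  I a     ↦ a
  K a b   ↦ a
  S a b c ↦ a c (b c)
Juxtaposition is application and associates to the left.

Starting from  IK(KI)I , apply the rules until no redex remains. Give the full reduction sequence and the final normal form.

Answer: normal form = KI  (in 2 steps)

Reduction:
  start: IK(KI)I
  [1] K(KI)I
  [2] KI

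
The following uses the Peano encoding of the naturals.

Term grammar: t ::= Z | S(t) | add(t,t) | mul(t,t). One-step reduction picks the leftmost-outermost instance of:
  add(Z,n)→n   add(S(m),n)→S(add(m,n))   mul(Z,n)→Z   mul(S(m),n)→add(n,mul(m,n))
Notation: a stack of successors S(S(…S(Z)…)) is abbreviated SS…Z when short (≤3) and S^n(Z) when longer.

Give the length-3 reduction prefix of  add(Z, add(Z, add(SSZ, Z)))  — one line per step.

  start: add(Z, add(Z, add(SSZ, Z)))
  [1] add(Z, add(SSZ, Z))
  [2] add(SSZ, Z)
  [3] S(add(SZ, Z))

Answer: after 3 steps: S(add(SZ, Z))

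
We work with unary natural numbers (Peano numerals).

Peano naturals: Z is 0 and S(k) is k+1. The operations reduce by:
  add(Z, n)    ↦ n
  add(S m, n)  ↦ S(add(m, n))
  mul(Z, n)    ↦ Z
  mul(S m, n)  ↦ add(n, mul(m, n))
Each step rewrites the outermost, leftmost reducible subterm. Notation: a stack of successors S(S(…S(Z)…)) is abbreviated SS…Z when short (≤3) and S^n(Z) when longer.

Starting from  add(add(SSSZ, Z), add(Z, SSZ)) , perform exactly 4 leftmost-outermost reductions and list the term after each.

Answer: after 4 steps: S(S(add(add(SZ, Z), add(Z, SSZ))))

Working:
  start: add(add(SSSZ, Z), add(Z, SSZ))
  →1  add(S(add(SSZ, Z)), add(Z, SSZ))
  →2  S(add(add(SSZ, Z), add(Z, SSZ)))
  →3  S(add(S(add(SZ, Z)), add(Z, SSZ)))
  →4  S(S(add(add(SZ, Z), add(Z, SSZ))))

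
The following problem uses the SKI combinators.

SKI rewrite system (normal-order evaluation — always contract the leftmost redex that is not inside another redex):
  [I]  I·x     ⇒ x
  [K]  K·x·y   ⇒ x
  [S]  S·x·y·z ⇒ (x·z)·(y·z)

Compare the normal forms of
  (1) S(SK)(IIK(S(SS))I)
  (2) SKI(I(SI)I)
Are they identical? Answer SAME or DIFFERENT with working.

Answer: DIFFERENT — A ⇓ S(SK)(S(SS)), B ⇓ SII

Reduction:
Term A:
  start: S(SK)(IIK(S(SS))I)
  [1] S(SK)(IK(S(SS))I)
  [2] S(SK)(K(S(SS))I)
  [3] S(SK)(S(SS))

Term B:
  start: SKI(I(SI)I)
  [1] K(I(SI)I)(I(I(SI)I))
  [2] I(SI)I
  [3] SII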